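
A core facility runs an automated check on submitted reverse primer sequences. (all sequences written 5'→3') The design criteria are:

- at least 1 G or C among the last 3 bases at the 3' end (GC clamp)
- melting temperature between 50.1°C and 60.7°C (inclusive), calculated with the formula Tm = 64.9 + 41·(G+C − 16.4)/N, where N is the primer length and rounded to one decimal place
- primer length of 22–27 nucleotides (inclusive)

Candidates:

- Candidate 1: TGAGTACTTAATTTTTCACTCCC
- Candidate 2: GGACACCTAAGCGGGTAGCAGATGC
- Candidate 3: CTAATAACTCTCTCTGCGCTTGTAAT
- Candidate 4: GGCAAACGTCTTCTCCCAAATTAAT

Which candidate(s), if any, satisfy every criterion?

None of the candidates satisfy all criteria.

Candidate 1 (23 nt, A=5 T=10 G=2 C=6): 3' end CCC has 3 G/C ✓; Tm = 64.9 + 41·(8 − 16.4)/23 = 49.9°C, outside 50.1–60.7°C ✗; length 23 ✓ — fails.
Candidate 2 (25 nt, A=7 T=3 G=9 C=6): 3' end TGC has 2 G/C ✓; Tm = 64.9 + 41·(15 − 16.4)/25 = 62.6°C, outside 50.1–60.7°C ✗; length 25 ✓ — fails.
Candidate 3 (26 nt, A=6 T=10 G=3 C=7): 3' end AAT has 0 G/C, need ≥1 ✗; Tm = 64.9 + 41·(10 − 16.4)/26 = 54.8°C ✓; length 26 ✓ — fails.
Candidate 4 (25 nt, A=8 T=7 G=3 C=7): 3' end AAT has 0 G/C, need ≥1 ✗; Tm = 64.9 + 41·(10 − 16.4)/25 = 54.4°C ✓; length 25 ✓ — fails.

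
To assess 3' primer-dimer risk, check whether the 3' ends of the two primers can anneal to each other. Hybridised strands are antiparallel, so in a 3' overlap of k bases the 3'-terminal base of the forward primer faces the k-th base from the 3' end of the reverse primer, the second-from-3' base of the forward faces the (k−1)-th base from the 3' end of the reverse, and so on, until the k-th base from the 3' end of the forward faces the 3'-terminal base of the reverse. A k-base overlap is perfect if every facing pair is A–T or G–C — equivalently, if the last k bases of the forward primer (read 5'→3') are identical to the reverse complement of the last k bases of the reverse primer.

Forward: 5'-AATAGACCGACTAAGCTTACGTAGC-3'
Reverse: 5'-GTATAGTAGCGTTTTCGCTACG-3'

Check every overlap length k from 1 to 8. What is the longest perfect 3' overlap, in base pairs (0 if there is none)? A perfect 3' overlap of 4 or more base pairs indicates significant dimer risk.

Last 8 bases (5'→3') — forward …TACGTAGC, reverse …TCGCTACG.
Reverse complement of the reverse primer's last 8 bases: CGTAGCGA; its first k bases are the reverse complement of the reverse primer's last k bases, so a perfect k-base overlap needs the forward primer's last k bases to equal them.
Comparing (forward last k vs required): k=1: C vs C ✓; k=2: GC vs CG ✗; k=3: AGC vs CGT ✗; k=4: TAGC vs CGTA ✗; k=5: GTAGC vs CGTAG ✗; k=6: CGTAGC vs CGTAGC ✓; k=7: ACGTAGC vs CGTAGCG ✗; k=8: TACGTAGC vs CGTAGCGA ✗.
Perfect overlaps at k = 1, 6; the largest is 6.

Longest perfect overlap: 6 complementary base pairs; significant dimer risk (threshold 4).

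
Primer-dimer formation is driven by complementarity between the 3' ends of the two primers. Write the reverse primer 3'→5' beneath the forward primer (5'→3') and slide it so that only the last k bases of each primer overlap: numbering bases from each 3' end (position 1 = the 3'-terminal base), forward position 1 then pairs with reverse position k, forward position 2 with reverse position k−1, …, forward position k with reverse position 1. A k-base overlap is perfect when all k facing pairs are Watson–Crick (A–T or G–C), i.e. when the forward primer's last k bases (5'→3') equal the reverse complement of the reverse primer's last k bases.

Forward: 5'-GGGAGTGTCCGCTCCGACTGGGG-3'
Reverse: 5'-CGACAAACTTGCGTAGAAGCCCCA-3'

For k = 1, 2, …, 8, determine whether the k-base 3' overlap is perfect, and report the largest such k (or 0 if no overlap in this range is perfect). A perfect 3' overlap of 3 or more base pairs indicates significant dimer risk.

Longest perfect overlap: 5 complementary base pairs; significant dimer risk (threshold 3).

Last 8 bases (5'→3') — forward …GACTGGGG, reverse …AAGCCCCA.
Reverse complement of the reverse primer's last 8 bases: TGGGGCTT; its first k bases are the reverse complement of the reverse primer's last k bases, so a perfect k-base overlap needs the forward primer's last k bases to equal them.
Comparing (forward last k vs required): k=1: G vs T ✗; k=2: GG vs TG ✗; k=3: GGG vs TGG ✗; k=4: GGGG vs TGGG ✗; k=5: TGGGG vs TGGGG ✓; k=6: CTGGGG vs TGGGGC ✗; k=7: ACTGGGG vs TGGGGCT ✗; k=8: GACTGGGG vs TGGGGCTT ✗.
Only k = 5 is perfect, so the longest perfect 3' overlap is 5.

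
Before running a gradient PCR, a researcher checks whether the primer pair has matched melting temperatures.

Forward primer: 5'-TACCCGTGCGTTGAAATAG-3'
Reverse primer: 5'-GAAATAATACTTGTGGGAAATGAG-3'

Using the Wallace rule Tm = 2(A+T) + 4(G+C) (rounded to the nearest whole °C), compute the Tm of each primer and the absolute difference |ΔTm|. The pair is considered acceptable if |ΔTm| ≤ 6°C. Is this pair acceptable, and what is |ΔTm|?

Forward: A=5 T=5 G=5 C=4 → Tm = 2·10 + 4·9 = 56°C.
Reverse: A=10 T=6 G=7 C=1 → Tm = 2·16 + 4·8 = 64°C.
|ΔTm| = |56 − 64| = 8°C, > 6°C.

|ΔTm| = 8°C; the pair is not acceptable.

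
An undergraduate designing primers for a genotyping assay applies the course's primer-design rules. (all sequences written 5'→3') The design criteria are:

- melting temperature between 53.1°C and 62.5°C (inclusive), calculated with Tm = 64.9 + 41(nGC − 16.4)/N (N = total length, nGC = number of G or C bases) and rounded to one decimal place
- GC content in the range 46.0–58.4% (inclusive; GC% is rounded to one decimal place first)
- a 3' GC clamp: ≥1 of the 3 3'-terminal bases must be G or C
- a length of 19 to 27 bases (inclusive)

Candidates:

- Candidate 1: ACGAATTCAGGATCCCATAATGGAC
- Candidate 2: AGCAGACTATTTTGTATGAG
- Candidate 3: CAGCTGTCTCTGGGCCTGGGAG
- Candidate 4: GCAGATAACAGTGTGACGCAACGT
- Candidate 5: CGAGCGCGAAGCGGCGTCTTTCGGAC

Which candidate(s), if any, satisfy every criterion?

Candidate 4 only.

Candidate 1 (25 nt, A=9 T=5 G=5 C=6): Tm = 64.9 + 41·(11 − 16.4)/25 = 56.0°C ✓; GC 11/25 = 44.0%, outside 46.0–58.4% ✗; 3' end GAC has 2 G/C ✓; length 25 ✓ — fails.
Candidate 2 (20 nt, A=6 T=7 G=5 C=2): Tm = 64.9 + 41·(7 − 16.4)/20 = 45.6°C, outside 53.1–62.5°C ✗; GC 7/20 = 35.0%, outside 46.0–58.4% ✗; 3' end GAG has 2 G/C ✓; length 20 ✓ — fails.
Candidate 3 (22 nt, A=2 T=5 G=9 C=6): Tm = 64.9 + 41·(15 − 16.4)/22 = 62.3°C ✓; GC 15/22 = 68.2%, outside 46.0–58.4% ✗; 3' end GAG has 2 G/C ✓; length 22 ✓ — fails.
Candidate 4 (24 nt, A=8 T=4 G=7 C=5): Tm = 64.9 + 41·(12 − 16.4)/24 = 57.4°C ✓; GC 12/24 = 50.0% ✓; 3' end CGT has 2 G/C ✓; length 24 ✓ — passes.
Candidate 5 (26 nt, A=4 T=4 G=10 C=8): Tm = 64.9 + 41·(18 − 16.4)/26 = 67.4°C, outside 53.1–62.5°C ✗; GC 18/26 = 69.2%, outside 46.0–58.4% ✗; 3' end GAC has 2 G/C ✓; length 26 ✓ — fails.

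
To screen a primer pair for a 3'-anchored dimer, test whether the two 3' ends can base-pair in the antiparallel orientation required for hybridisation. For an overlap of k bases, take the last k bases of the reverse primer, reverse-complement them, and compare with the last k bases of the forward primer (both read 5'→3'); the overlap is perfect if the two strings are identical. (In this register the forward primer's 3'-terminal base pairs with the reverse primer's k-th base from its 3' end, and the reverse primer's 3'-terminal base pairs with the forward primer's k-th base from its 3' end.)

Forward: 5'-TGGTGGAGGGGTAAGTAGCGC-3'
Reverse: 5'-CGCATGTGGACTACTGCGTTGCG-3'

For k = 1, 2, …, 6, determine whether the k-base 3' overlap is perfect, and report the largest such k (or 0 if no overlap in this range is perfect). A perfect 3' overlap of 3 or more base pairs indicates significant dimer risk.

Longest perfect overlap: 3 complementary base pairs; significant dimer risk (threshold 3).

Last 6 bases (5'→3') — forward …TAGCGC, reverse …GTTGCG.
Reverse complement of the reverse primer's last 6 bases: CGCAAC; its first k bases are the reverse complement of the reverse primer's last k bases, so a perfect k-base overlap needs the forward primer's last k bases to equal them.
Comparing (forward last k vs required): k=1: C vs C ✓; k=2: GC vs CG ✗; k=3: CGC vs CGC ✓; k=4: GCGC vs CGCA ✗; k=5: AGCGC vs CGCAA ✗; k=6: TAGCGC vs CGCAAC ✗.
Perfect overlaps at k = 1, 3; the largest is 3.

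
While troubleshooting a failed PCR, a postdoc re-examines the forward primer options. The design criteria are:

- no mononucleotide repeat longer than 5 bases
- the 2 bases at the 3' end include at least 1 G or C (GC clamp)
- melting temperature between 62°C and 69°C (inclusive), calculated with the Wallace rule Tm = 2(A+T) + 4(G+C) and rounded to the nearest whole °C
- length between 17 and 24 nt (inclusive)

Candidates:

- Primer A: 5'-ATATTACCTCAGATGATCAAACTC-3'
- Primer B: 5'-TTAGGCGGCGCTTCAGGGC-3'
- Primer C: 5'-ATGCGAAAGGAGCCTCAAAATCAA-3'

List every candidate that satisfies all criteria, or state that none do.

Primer A (24 nt, A=9 T=7 G=2 C=6): longest run = 3 ✓; 3' end TC has 1 G/C ✓; Tm = 2·16 + 4·8 = 64°C ✓; length 24 ✓ — passes.
Primer B (19 nt, A=2 T=4 G=8 C=5): longest run = 3 ✓; 3' end GC has 2 G/C ✓; Tm = 2·6 + 4·13 = 64°C ✓; length 19 ✓ — passes.
Primer C (24 nt, A=11 T=3 G=5 C=5): longest run = 4 ✓; 3' end AA has 0 G/C, need ≥1 ✗; Tm = 2·14 + 4·10 = 68°C ✓; length 24 ✓ — fails.

Primer A and Primer B.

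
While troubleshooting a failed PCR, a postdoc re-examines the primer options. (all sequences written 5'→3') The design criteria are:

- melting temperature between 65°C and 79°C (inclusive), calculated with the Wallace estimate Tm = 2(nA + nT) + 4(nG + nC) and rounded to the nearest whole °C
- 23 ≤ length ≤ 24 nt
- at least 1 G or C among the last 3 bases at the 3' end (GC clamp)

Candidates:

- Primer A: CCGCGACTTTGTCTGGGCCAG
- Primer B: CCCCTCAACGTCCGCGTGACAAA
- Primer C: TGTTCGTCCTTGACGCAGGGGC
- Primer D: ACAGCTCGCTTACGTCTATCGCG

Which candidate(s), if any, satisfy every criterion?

Primer D only.

Primer A (21 nt, A=2 T=5 G=7 C=7): Tm = 2·7 + 4·14 = 70°C ✓; length 21, outside 23–24 ✗; 3' end CAG has 2 G/C ✓ — fails.
Primer B (23 nt, A=6 T=3 G=4 C=10): Tm = 2·9 + 4·14 = 74°C ✓; length 23 ✓; 3' end AAA has 0 G/C, need ≥1 ✗ — fails.
Primer C (22 nt, A=2 T=6 G=8 C=6): Tm = 2·8 + 4·14 = 72°C ✓; length 22, outside 23–24 ✗; 3' end GGC has 3 G/C ✓ — fails.
Primer D (23 nt, A=4 T=6 G=5 C=8): Tm = 2·10 + 4·13 = 72°C ✓; length 23 ✓; 3' end GCG has 3 G/C ✓ — passes.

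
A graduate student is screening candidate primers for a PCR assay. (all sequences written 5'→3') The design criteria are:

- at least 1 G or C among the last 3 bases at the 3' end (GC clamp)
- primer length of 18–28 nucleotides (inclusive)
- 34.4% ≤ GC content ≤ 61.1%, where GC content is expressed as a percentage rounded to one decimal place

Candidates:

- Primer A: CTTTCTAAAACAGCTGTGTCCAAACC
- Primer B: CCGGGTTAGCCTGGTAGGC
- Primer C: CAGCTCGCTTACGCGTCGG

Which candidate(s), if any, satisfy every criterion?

Primer A only.

Primer A (26 nt, A=8 T=7 G=3 C=8): 3' end ACC has 2 G/C ✓; length 26 ✓; GC 11/26 = 42.3% ✓ — passes.
Primer B (19 nt, A=2 T=4 G=8 C=5): 3' end GGC has 3 G/C ✓; length 19 ✓; GC 13/19 = 68.4%, outside 34.4–61.1% ✗ — fails.
Primer C (19 nt, A=2 T=4 G=6 C=7): 3' end CGG has 3 G/C ✓; length 19 ✓; GC 13/19 = 68.4%, outside 34.4–61.1% ✗ — fails.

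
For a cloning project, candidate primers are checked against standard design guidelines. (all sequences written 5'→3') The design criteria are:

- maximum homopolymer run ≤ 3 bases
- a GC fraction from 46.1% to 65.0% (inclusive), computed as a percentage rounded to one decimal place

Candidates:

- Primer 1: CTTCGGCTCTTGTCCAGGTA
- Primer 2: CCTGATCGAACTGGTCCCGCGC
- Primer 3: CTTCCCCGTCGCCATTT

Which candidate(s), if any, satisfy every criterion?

Primer 1 only.

Primer 1 (20 nt, A=2 T=7 G=5 C=6): longest run = 2 ✓; GC 11/20 = 55.0% ✓ — passes.
Primer 2 (22 nt, A=3 T=4 G=6 C=9): longest run = 3 ✓; GC 15/22 = 68.2%, outside 46.1–65.0% ✗ — fails.
Primer 3 (17 nt, A=1 T=6 G=2 C=8): longest run = 4, exceeds 3 ✗; GC 10/17 = 58.8% ✓ — fails.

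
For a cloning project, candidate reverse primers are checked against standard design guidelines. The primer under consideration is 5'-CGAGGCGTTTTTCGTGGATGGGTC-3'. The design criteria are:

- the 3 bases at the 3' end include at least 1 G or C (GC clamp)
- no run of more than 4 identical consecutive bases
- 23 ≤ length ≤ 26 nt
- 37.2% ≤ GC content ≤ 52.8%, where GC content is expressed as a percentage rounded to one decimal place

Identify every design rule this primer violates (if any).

Fails: homopolymer run, GC content.

Base counts: A=2, T=8, G=10, C=4 (length 24).
GC clamp: 3' end GTC has 2 G/C ✓
homopolymer run: longest run = 5, exceeds 4 ✗
length: length 24 ✓
GC content: GC 14/24 = 58.3%, outside 37.2–52.8% ✗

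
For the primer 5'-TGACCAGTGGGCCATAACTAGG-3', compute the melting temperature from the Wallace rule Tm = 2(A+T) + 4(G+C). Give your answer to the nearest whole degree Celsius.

68°C

Base counts: A=6, T=4, G=7, C=5 (length 22).
Tm = 2·(6+4) + 4·(7+5) = 2·10 + 4·12 = 20 + 48 = 68°C.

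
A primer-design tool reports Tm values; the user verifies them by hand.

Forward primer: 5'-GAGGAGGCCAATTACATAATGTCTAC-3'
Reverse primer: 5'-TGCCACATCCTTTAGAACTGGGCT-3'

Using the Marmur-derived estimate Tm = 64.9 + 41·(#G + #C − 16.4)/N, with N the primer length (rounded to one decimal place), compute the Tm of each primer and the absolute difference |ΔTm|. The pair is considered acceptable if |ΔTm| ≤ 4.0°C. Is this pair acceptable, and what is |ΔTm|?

Forward: G+C = 11, N = 26 → Tm = 64.9 + 41·(11 − 16.4)/26 = 56.4°C.
Reverse: G+C = 12, N = 24 → Tm = 64.9 + 41·(12 − 16.4)/24 = 57.4°C.
|ΔTm| = |56.4 − 57.4| = 1.0°C, ≤ 4.0°C.

|ΔTm| = 1.0°C; the pair is acceptable.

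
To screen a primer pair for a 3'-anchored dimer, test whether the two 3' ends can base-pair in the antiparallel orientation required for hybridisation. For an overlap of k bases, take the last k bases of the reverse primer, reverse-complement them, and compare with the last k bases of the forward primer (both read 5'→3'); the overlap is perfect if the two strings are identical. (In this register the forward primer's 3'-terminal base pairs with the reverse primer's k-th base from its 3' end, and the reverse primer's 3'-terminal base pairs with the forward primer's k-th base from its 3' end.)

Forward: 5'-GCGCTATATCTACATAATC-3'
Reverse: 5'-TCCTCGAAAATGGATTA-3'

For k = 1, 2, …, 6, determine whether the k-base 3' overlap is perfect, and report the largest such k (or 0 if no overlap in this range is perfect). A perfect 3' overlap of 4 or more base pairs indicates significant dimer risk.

Last 6 bases (5'→3') — forward …ATAATC, reverse …GGATTA.
Reverse complement of the reverse primer's last 6 bases: TAATCC; its first k bases are the reverse complement of the reverse primer's last k bases, so a perfect k-base overlap needs the forward primer's last k bases to equal them.
Comparing (forward last k vs required): k=1: C vs T ✗; k=2: TC vs TA ✗; k=3: ATC vs TAA ✗; k=4: AATC vs TAAT ✗; k=5: TAATC vs TAATC ✓; k=6: ATAATC vs TAATCC ✗.
Only k = 5 is perfect, so the longest perfect 3' overlap is 5.

Longest perfect overlap: 5 complementary base pairs; significant dimer risk (threshold 4).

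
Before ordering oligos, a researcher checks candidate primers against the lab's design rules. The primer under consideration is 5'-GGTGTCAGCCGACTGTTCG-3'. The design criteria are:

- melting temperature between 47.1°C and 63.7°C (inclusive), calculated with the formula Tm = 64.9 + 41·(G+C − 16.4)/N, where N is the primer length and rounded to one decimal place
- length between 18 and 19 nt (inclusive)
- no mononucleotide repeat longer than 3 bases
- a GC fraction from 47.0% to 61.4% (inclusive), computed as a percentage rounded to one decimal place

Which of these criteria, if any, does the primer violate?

Base counts: A=2, T=5, G=7, C=5 (length 19).
Tm: Tm = 64.9 + 41·(12 − 16.4)/19 = 55.4°C ✓
length: length 19 ✓
homopolymer run: longest run = 2 ✓
GC content: GC 12/19 = 63.2%, outside 47.0–61.4% ✗

Fails: GC content.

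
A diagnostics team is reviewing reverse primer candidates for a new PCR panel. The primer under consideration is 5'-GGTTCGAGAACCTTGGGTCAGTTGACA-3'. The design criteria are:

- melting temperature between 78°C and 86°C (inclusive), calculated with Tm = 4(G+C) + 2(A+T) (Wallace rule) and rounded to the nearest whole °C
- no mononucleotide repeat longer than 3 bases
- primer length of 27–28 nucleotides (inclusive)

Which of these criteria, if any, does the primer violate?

Base counts: A=6, T=7, G=9, C=5 (length 27).
Tm: Tm = 2·13 + 4·14 = 82°C ✓
homopolymer run: longest run = 3 ✓
length: length 27 ✓

Meets all criteria.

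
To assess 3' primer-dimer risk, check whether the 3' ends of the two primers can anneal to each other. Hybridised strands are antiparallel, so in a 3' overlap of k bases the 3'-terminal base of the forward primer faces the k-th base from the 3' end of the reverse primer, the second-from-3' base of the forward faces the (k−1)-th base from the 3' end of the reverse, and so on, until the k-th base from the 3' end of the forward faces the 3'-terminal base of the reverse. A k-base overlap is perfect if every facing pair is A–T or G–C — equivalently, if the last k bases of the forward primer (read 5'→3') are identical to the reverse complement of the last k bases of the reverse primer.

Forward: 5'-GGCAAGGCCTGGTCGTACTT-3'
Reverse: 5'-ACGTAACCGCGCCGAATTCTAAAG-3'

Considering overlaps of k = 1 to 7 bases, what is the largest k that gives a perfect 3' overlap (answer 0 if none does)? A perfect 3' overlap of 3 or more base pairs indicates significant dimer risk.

Last 7 bases (5'→3') — forward …CGTACTT, reverse …TCTAAAG.
Reverse complement of the reverse primer's last 7 bases: CTTTAGA; its first k bases are the reverse complement of the reverse primer's last k bases, so a perfect k-base overlap needs the forward primer's last k bases to equal them.
Comparing (forward last k vs required): k=1: T vs C ✗; k=2: TT vs CT ✗; k=3: CTT vs CTT ✓; k=4: ACTT vs CTTT ✗; k=5: TACTT vs CTTTA ✗; k=6: GTACTT vs CTTTAG ✗; k=7: CGTACTT vs CTTTAGA ✗.
Only k = 3 is perfect, so the longest perfect 3' overlap is 3.

Longest perfect overlap: 3 complementary base pairs; significant dimer risk (threshold 3).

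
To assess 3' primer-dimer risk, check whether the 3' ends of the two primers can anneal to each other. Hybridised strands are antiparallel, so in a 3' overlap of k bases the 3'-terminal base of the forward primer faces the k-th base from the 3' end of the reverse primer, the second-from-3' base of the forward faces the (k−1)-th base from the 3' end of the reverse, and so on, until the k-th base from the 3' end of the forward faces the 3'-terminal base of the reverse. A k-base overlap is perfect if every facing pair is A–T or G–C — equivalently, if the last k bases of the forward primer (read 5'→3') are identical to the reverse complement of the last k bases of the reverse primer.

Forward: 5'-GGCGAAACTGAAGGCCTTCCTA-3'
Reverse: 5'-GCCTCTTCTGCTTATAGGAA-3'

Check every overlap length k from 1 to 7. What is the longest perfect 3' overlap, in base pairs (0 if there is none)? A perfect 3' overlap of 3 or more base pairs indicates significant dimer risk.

Last 7 bases (5'→3') — forward …CTTCCTA, reverse …ATAGGAA.
Reverse complement of the reverse primer's last 7 bases: TTCCTAT; its first k bases are the reverse complement of the reverse primer's last k bases, so a perfect k-base overlap needs the forward primer's last k bases to equal them.
Comparing (forward last k vs required): k=1: A vs T ✗; k=2: TA vs TT ✗; k=3: CTA vs TTC ✗; k=4: CCTA vs TTCC ✗; k=5: TCCTA vs TTCCT ✗; k=6: TTCCTA vs TTCCTA ✓; k=7: CTTCCTA vs TTCCTAT ✗.
Only k = 6 is perfect, so the longest perfect 3' overlap is 6.

Longest perfect overlap: 6 complementary base pairs; significant dimer risk (threshold 3).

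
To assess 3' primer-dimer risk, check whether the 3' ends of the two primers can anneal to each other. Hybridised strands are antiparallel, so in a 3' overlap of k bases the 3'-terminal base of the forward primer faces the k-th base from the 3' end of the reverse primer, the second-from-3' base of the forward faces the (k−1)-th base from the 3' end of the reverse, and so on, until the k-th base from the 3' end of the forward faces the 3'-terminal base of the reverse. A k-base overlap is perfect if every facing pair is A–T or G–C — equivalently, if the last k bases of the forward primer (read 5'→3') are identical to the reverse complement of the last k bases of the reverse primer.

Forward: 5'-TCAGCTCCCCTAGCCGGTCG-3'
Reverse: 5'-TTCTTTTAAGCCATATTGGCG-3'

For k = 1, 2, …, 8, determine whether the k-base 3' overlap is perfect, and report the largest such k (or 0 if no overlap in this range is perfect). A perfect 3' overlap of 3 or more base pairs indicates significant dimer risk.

Longest perfect overlap: 2 complementary base pairs; below the dimer-risk threshold (threshold 3).

Last 8 bases (5'→3') — forward …GCCGGTCG, reverse …TATTGGCG.
Reverse complement of the reverse primer's last 8 bases: CGCCAATA; its first k bases are the reverse complement of the reverse primer's last k bases, so a perfect k-base overlap needs the forward primer's last k bases to equal them.
Comparing (forward last k vs required): k=1: G vs C ✗; k=2: CG vs CG ✓; k=3: TCG vs CGC ✗; k=4: GTCG vs CGCC ✗; k=5: GGTCG vs CGCCA ✗; k=6: CGGTCG vs CGCCAA ✗; k=7: CCGGTCG vs CGCCAAT ✗; k=8: GCCGGTCG vs CGCCAATA ✗.
Only k = 2 is perfect, so the longest perfect 3' overlap is 2.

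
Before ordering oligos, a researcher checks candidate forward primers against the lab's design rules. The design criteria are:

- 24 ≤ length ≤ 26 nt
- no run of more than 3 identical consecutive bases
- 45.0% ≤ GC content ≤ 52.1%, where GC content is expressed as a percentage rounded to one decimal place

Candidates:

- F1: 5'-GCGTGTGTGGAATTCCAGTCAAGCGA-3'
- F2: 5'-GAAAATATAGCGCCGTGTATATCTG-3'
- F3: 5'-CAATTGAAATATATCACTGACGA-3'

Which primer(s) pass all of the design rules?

None of the candidates satisfy all criteria.

F1 (26 nt, A=6 T=6 G=9 C=5): length 26 ✓; longest run = 2 ✓; GC 14/26 = 53.8%, outside 45.0–52.1% ✗ — fails.
F2 (25 nt, A=8 T=7 G=6 C=4): length 25 ✓; longest run = 4, exceeds 3 ✗; GC 10/25 = 40.0%, outside 45.0–52.1% ✗ — fails.
F3 (23 nt, A=10 T=6 G=3 C=4): length 23, outside 24–26 ✗; longest run = 3 ✓; GC 7/23 = 30.4%, outside 45.0–52.1% ✗ — fails.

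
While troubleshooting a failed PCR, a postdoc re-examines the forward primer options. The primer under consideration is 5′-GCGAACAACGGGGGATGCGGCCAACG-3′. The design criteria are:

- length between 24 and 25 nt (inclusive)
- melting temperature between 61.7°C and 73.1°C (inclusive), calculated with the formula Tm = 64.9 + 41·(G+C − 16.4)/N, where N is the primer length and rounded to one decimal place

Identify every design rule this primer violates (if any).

Fails: length.

Base counts: A=7, T=1, G=11, C=7 (length 26).
length: length 26, outside 24–25 ✗
Tm: Tm = 64.9 + 41·(18 − 16.4)/26 = 67.4°C ✓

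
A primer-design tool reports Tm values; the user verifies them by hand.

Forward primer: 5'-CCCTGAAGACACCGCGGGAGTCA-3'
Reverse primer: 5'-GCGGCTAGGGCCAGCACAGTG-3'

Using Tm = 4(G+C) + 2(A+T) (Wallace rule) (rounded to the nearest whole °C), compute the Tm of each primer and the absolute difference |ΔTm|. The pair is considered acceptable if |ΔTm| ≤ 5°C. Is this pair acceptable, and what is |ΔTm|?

Forward: A=6 T=2 G=7 C=8 → Tm = 2·8 + 4·15 = 76°C.
Reverse: A=4 T=2 G=9 C=6 → Tm = 2·6 + 4·15 = 72°C.
|ΔTm| = |76 − 72| = 4°C, ≤ 5°C.

|ΔTm| = 4°C; the pair is acceptable.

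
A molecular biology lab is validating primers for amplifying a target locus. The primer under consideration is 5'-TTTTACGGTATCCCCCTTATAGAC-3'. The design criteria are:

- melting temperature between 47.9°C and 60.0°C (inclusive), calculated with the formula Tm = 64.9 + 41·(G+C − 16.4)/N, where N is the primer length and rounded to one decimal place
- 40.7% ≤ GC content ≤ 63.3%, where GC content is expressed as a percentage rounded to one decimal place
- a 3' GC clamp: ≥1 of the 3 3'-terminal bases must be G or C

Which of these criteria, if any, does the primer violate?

Base counts: A=5, T=9, G=3, C=7 (length 24).
Tm: Tm = 64.9 + 41·(10 − 16.4)/24 = 54.0°C ✓
GC content: GC 10/24 = 41.7% ✓
GC clamp: 3' end GAC has 2 G/C ✓

Meets all criteria.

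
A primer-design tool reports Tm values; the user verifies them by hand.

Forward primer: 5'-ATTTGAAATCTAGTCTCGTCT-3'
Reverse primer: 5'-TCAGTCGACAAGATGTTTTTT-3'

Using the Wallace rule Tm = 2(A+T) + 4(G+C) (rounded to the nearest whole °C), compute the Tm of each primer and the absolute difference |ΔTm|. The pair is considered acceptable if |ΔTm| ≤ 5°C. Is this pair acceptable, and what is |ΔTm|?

|ΔTm| = 0°C; the pair is acceptable.

Forward: A=5 T=9 G=3 C=4 → Tm = 2·14 + 4·7 = 56°C.
Reverse: A=5 T=9 G=4 C=3 → Tm = 2·14 + 4·7 = 56°C.
|ΔTm| = |56 − 56| = 0°C, ≤ 5°C.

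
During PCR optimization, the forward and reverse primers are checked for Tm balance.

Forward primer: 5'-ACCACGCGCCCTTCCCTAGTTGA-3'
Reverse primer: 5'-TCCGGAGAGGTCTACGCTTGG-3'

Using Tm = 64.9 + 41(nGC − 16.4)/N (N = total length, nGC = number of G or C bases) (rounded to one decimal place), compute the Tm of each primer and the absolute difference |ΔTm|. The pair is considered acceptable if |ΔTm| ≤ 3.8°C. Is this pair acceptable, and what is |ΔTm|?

|ΔTm| = 2.3°C; the pair is acceptable.

Forward: G+C = 14, N = 23 → Tm = 64.9 + 41·(14 − 16.4)/23 = 60.6°C.
Reverse: G+C = 13, N = 21 → Tm = 64.9 + 41·(13 − 16.4)/21 = 58.3°C.
|ΔTm| = |60.6 − 58.3| = 2.3°C, ≤ 3.8°C.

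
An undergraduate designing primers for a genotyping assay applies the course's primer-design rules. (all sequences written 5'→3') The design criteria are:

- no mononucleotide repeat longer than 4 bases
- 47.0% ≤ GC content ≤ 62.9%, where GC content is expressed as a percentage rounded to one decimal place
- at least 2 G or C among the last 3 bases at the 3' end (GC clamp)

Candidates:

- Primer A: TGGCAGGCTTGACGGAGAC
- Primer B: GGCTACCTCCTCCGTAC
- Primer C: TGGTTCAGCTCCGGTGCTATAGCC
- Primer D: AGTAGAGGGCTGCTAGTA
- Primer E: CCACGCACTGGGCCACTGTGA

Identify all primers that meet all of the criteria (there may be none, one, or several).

Primer C only.

Primer A (19 nt, A=4 T=3 G=8 C=4): longest run = 2 ✓; GC 12/19 = 63.2%, outside 47.0–62.9% ✗; 3' end GAC has 2 G/C ✓ — fails.
Primer B (17 nt, A=2 T=4 G=3 C=8): longest run = 2 ✓; GC 11/17 = 64.7%, outside 47.0–62.9% ✗; 3' end TAC has 1 G/C, need ≥2 ✗ — fails.
Primer C (24 nt, A=3 T=7 G=7 C=7): longest run = 2 ✓; GC 14/24 = 58.3% ✓; 3' end GCC has 3 G/C ✓ — passes.
Primer D (18 nt, A=5 T=4 G=7 C=2): longest run = 3 ✓; GC 9/18 = 50.0% ✓; 3' end GTA has 1 G/C, need ≥2 ✗ — fails.
Primer E (21 nt, A=4 T=3 G=6 C=8): longest run = 3 ✓; GC 14/21 = 66.7%, outside 47.0–62.9% ✗; 3' end TGA has 1 G/C, need ≥2 ✗ — fails.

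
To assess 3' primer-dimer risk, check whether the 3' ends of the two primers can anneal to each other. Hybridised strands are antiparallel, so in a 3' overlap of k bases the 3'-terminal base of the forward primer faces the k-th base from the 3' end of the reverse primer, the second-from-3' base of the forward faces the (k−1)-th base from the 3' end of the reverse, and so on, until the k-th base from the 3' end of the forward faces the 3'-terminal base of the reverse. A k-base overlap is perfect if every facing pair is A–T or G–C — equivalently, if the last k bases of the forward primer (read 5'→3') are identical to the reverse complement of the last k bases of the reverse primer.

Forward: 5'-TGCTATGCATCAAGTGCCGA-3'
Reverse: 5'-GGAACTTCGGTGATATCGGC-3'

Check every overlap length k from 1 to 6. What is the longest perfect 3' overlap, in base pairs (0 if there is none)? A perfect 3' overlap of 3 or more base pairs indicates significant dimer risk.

Last 6 bases (5'→3') — forward …TGCCGA, reverse …ATCGGC.
Reverse complement of the reverse primer's last 6 bases: GCCGAT; its first k bases are the reverse complement of the reverse primer's last k bases, so a perfect k-base overlap needs the forward primer's last k bases to equal them.
Comparing (forward last k vs required): k=1: A vs G ✗; k=2: GA vs GC ✗; k=3: CGA vs GCC ✗; k=4: CCGA vs GCCG ✗; k=5: GCCGA vs GCCGA ✓; k=6: TGCCGA vs GCCGAT ✗.
Only k = 5 is perfect, so the longest perfect 3' overlap is 5.

Longest perfect overlap: 5 complementary base pairs; significant dimer risk (threshold 3).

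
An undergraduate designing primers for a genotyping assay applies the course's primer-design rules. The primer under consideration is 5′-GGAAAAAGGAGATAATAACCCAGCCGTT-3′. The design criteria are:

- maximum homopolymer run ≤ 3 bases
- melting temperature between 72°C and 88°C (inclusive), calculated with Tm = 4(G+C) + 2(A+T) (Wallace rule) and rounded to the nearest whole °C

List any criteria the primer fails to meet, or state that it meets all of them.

Fails: homopolymer run.

Base counts: A=12, T=4, G=7, C=5 (length 28).
homopolymer run: longest run = 5, exceeds 3 ✗
Tm: Tm = 2·16 + 4·12 = 80°C ✓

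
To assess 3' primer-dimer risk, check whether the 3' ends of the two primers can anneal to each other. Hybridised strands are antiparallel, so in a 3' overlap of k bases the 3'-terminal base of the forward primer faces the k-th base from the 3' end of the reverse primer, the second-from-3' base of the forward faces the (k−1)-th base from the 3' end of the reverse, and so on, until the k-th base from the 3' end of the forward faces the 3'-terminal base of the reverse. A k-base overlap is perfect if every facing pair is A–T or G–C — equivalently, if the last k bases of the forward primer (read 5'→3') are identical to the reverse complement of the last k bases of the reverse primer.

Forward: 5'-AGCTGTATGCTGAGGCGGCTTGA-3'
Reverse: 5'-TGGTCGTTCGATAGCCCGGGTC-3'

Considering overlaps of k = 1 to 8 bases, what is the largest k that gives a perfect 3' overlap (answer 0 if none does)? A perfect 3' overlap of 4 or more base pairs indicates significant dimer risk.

Longest perfect overlap: 2 complementary base pairs; below the dimer-risk threshold (threshold 4).

Last 8 bases (5'→3') — forward …CGGCTTGA, reverse …CCCGGGTC.
Reverse complement of the reverse primer's last 8 bases: GACCCGGG; its first k bases are the reverse complement of the reverse primer's last k bases, so a perfect k-base overlap needs the forward primer's last k bases to equal them.
Comparing (forward last k vs required): k=1: A vs G ✗; k=2: GA vs GA ✓; k=3: TGA vs GAC ✗; k=4: TTGA vs GACC ✗; k=5: CTTGA vs GACCC ✗; k=6: GCTTGA vs GACCCG ✗; k=7: GGCTTGA vs GACCCGG ✗; k=8: CGGCTTGA vs GACCCGGG ✗.
Only k = 2 is perfect, so the longest perfect 3' overlap is 2.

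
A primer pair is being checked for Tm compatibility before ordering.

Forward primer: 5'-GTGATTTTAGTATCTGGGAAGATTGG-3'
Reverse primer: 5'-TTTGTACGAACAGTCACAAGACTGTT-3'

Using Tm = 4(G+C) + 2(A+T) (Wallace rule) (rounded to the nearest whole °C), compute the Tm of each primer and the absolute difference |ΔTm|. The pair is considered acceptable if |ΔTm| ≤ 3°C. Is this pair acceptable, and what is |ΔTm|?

|ΔTm| = 0°C; the pair is acceptable.

Forward: A=6 T=10 G=9 C=1 → Tm = 2·16 + 4·10 = 72°C.
Reverse: A=8 T=8 G=5 C=5 → Tm = 2·16 + 4·10 = 72°C.
|ΔTm| = |72 − 72| = 0°C, ≤ 3°C.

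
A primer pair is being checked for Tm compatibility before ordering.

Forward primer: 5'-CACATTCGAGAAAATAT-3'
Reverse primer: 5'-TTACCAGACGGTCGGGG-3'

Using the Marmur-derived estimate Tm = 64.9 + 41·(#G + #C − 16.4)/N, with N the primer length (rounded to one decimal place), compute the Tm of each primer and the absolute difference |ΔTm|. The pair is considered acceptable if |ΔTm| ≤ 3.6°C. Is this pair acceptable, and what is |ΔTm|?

|ΔTm| = 14.5°C; the pair is not acceptable.

Forward: G+C = 5, N = 17 → Tm = 64.9 + 41·(5 − 16.4)/17 = 37.4°C.
Reverse: G+C = 11, N = 17 → Tm = 64.9 + 41·(11 − 16.4)/17 = 51.9°C.
|ΔTm| = |37.4 − 51.9| = 14.5°C, > 3.6°C.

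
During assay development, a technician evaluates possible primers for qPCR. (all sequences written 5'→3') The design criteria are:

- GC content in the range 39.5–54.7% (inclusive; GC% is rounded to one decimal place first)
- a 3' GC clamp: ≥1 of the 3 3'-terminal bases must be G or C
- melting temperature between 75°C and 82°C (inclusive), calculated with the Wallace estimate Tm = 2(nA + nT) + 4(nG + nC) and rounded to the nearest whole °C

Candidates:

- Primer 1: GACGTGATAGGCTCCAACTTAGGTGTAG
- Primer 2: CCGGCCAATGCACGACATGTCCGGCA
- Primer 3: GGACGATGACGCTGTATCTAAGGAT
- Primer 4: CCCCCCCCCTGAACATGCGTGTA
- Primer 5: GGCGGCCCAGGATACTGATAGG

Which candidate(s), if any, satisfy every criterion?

Primer 1 (28 nt, A=7 T=7 G=9 C=5): GC 14/28 = 50.0% ✓; 3' end TAG has 1 G/C ✓; Tm = 2·14 + 4·14 = 84°C, outside 75–82°C ✗ — fails.
Primer 2 (26 nt, A=6 T=3 G=7 C=10): GC 17/26 = 65.4%, outside 39.5–54.7% ✗; 3' end GCA has 2 G/C ✓; Tm = 2·9 + 4·17 = 86°C, outside 75–82°C ✗ — fails.
Primer 3 (25 nt, A=7 T=6 G=8 C=4): GC 12/25 = 48.0% ✓; 3' end GAT has 1 G/C ✓; Tm = 2·13 + 4·12 = 74°C, outside 75–82°C ✗ — fails.
Primer 4 (23 nt, A=4 T=4 G=4 C=11): GC 15/23 = 65.2%, outside 39.5–54.7% ✗; 3' end GTA has 1 G/C ✓; Tm = 2·8 + 4·15 = 76°C ✓ — fails.
Primer 5 (22 nt, A=5 T=3 G=9 C=5): GC 14/22 = 63.6%, outside 39.5–54.7% ✗; 3' end AGG has 2 G/C ✓; Tm = 2·8 + 4·14 = 72°C, outside 75–82°C ✗ — fails.

None of the candidates satisfy all criteria.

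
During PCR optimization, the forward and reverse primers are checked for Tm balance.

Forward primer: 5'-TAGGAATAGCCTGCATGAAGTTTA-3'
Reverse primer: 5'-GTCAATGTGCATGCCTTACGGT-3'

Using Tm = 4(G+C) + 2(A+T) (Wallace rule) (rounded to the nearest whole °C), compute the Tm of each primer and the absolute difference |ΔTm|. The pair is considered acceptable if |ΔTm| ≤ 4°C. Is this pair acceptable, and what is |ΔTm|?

|ΔTm| = 0°C; the pair is acceptable.

Forward: A=8 T=7 G=6 C=3 → Tm = 2·15 + 4·9 = 66°C.
Reverse: A=4 T=7 G=6 C=5 → Tm = 2·11 + 4·11 = 66°C.
|ΔTm| = |66 − 66| = 0°C, ≤ 4°C.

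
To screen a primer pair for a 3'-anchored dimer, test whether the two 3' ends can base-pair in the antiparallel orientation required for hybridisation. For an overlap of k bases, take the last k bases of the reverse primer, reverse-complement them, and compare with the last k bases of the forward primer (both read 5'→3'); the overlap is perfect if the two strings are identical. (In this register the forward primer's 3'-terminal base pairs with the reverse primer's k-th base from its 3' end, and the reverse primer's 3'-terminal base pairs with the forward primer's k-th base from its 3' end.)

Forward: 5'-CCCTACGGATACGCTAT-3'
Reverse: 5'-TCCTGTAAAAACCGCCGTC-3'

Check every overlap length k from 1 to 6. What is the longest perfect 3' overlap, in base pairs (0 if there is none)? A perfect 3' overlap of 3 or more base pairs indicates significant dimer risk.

Last 6 bases (5'→3') — forward …CGCTAT, reverse …GCCGTC.
Reverse complement of the reverse primer's last 6 bases: GACGGC; its first k bases are the reverse complement of the reverse primer's last k bases, so a perfect k-base overlap needs the forward primer's last k bases to equal them.
Comparing (forward last k vs required): k=1: T vs G ✗; k=2: AT vs GA ✗; k=3: TAT vs GAC ✗; k=4: CTAT vs GACG ✗; k=5: GCTAT vs GACGG ✗; k=6: CGCTAT vs GACGGC ✗.
No overlap length from 1 to 6 is perfect, so the longest perfect 3' overlap is 0.

Longest perfect overlap: 0 complementary base pairs; below the dimer-risk threshold (threshold 3).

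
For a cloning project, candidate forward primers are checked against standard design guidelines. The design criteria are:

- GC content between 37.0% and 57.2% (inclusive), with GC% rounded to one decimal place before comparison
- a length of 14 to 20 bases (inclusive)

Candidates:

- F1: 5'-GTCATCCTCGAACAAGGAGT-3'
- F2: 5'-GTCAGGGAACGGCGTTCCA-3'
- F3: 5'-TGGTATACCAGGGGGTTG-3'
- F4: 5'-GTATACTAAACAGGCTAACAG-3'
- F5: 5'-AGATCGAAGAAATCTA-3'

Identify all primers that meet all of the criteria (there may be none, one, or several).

F1 (20 nt, A=6 T=4 G=5 C=5): GC 10/20 = 50.0% ✓; length 20 ✓ — passes.
F2 (19 nt, A=4 T=3 G=7 C=5): GC 12/19 = 63.2%, outside 37.0–57.2% ✗; length 19 ✓ — fails.
F3 (18 nt, A=3 T=5 G=8 C=2): GC 10/18 = 55.6% ✓; length 18 ✓ — passes.
F4 (21 nt, A=9 T=4 G=4 C=4): GC 8/21 = 38.1% ✓; length 21, outside 14–20 ✗ — fails.
F5 (16 nt, A=8 T=3 G=3 C=2): GC 5/16 = 31.3%, outside 37.0–57.2% ✗; length 16 ✓ — fails.

F1 and F3.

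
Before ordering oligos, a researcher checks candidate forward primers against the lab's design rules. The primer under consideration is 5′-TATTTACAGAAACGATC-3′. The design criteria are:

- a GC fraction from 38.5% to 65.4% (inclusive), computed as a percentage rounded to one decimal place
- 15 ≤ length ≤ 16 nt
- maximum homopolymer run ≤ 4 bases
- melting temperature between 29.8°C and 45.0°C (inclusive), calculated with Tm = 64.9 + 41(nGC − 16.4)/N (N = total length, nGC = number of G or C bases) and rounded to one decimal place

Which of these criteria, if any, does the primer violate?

Fails: GC content, length.

Base counts: A=7, T=5, G=2, C=3 (length 17).
GC content: GC 5/17 = 29.4%, outside 38.5–65.4% ✗
length: length 17, outside 15–16 ✗
homopolymer run: longest run = 3 ✓
Tm: Tm = 64.9 + 41·(5 − 16.4)/17 = 37.4°C ✓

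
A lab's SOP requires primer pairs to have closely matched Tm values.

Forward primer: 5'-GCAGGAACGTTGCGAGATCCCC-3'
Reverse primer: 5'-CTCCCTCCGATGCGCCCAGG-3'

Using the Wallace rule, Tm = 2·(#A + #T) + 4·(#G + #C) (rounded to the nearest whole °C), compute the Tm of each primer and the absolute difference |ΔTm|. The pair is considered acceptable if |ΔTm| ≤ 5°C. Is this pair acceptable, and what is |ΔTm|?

|ΔTm| = 2°C; the pair is acceptable.

Forward: A=5 T=3 G=7 C=7 → Tm = 2·8 + 4·14 = 72°C.
Reverse: A=2 T=3 G=5 C=10 → Tm = 2·5 + 4·15 = 70°C.
|ΔTm| = |72 − 70| = 2°C, ≤ 5°C.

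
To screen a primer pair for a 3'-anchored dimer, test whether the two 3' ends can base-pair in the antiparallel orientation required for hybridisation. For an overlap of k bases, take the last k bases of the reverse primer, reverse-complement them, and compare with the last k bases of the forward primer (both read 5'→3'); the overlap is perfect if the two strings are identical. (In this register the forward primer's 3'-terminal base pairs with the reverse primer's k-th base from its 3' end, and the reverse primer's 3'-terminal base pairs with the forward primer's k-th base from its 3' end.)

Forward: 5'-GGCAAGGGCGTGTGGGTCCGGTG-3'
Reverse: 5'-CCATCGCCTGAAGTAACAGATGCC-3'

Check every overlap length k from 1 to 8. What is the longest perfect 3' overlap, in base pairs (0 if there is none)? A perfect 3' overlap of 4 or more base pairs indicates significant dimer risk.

Longest perfect overlap: 1 complementary base pair; below the dimer-risk threshold (threshold 4).

Last 8 bases (5'→3') — forward …GTCCGGTG, reverse …CAGATGCC.
Reverse complement of the reverse primer's last 8 bases: GGCATCTG; its first k bases are the reverse complement of the reverse primer's last k bases, so a perfect k-base overlap needs the forward primer's last k bases to equal them.
Comparing (forward last k vs required): k=1: G vs G ✓; k=2: TG vs GG ✗; k=3: GTG vs GGC ✗; k=4: GGTG vs GGCA ✗; k=5: CGGTG vs GGCAT ✗; k=6: CCGGTG vs GGCATC ✗; k=7: TCCGGTG vs GGCATCT ✗; k=8: GTCCGGTG vs GGCATCTG ✗.
Only k = 1 is perfect, so the longest perfect 3' overlap is 1.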